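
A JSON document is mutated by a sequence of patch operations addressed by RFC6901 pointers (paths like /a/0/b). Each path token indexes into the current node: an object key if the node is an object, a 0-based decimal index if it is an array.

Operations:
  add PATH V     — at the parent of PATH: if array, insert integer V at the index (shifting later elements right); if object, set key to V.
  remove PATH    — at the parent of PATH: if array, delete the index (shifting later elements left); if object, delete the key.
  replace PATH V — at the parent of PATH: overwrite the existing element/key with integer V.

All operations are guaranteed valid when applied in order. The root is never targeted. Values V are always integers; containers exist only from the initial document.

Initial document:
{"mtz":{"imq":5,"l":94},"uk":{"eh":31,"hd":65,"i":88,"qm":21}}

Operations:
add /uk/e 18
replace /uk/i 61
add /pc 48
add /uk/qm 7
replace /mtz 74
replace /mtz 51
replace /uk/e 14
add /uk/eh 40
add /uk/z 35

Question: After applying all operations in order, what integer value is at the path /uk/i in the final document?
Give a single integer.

Answer: 61

Derivation:
After op 1 (add /uk/e 18): {"mtz":{"imq":5,"l":94},"uk":{"e":18,"eh":31,"hd":65,"i":88,"qm":21}}
After op 2 (replace /uk/i 61): {"mtz":{"imq":5,"l":94},"uk":{"e":18,"eh":31,"hd":65,"i":61,"qm":21}}
After op 3 (add /pc 48): {"mtz":{"imq":5,"l":94},"pc":48,"uk":{"e":18,"eh":31,"hd":65,"i":61,"qm":21}}
After op 4 (add /uk/qm 7): {"mtz":{"imq":5,"l":94},"pc":48,"uk":{"e":18,"eh":31,"hd":65,"i":61,"qm":7}}
After op 5 (replace /mtz 74): {"mtz":74,"pc":48,"uk":{"e":18,"eh":31,"hd":65,"i":61,"qm":7}}
After op 6 (replace /mtz 51): {"mtz":51,"pc":48,"uk":{"e":18,"eh":31,"hd":65,"i":61,"qm":7}}
After op 7 (replace /uk/e 14): {"mtz":51,"pc":48,"uk":{"e":14,"eh":31,"hd":65,"i":61,"qm":7}}
After op 8 (add /uk/eh 40): {"mtz":51,"pc":48,"uk":{"e":14,"eh":40,"hd":65,"i":61,"qm":7}}
After op 9 (add /uk/z 35): {"mtz":51,"pc":48,"uk":{"e":14,"eh":40,"hd":65,"i":61,"qm":7,"z":35}}
Value at /uk/i: 61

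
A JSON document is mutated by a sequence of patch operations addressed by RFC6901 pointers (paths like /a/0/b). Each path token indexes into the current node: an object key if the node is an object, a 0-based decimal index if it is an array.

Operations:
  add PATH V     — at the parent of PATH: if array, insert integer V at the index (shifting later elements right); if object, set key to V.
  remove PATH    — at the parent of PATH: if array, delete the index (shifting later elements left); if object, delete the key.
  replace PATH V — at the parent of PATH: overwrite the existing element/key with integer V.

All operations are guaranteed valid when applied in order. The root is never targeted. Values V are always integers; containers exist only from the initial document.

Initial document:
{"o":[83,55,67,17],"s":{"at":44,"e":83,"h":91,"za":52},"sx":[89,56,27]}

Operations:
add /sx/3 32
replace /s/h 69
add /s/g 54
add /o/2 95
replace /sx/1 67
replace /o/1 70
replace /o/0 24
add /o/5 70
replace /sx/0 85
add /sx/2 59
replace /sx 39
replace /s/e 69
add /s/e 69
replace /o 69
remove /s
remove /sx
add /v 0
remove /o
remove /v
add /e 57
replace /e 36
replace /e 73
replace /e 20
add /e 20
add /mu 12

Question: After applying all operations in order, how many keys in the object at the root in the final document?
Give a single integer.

Answer: 2

Derivation:
After op 1 (add /sx/3 32): {"o":[83,55,67,17],"s":{"at":44,"e":83,"h":91,"za":52},"sx":[89,56,27,32]}
After op 2 (replace /s/h 69): {"o":[83,55,67,17],"s":{"at":44,"e":83,"h":69,"za":52},"sx":[89,56,27,32]}
After op 3 (add /s/g 54): {"o":[83,55,67,17],"s":{"at":44,"e":83,"g":54,"h":69,"za":52},"sx":[89,56,27,32]}
After op 4 (add /o/2 95): {"o":[83,55,95,67,17],"s":{"at":44,"e":83,"g":54,"h":69,"za":52},"sx":[89,56,27,32]}
After op 5 (replace /sx/1 67): {"o":[83,55,95,67,17],"s":{"at":44,"e":83,"g":54,"h":69,"za":52},"sx":[89,67,27,32]}
After op 6 (replace /o/1 70): {"o":[83,70,95,67,17],"s":{"at":44,"e":83,"g":54,"h":69,"za":52},"sx":[89,67,27,32]}
After op 7 (replace /o/0 24): {"o":[24,70,95,67,17],"s":{"at":44,"e":83,"g":54,"h":69,"za":52},"sx":[89,67,27,32]}
After op 8 (add /o/5 70): {"o":[24,70,95,67,17,70],"s":{"at":44,"e":83,"g":54,"h":69,"za":52},"sx":[89,67,27,32]}
After op 9 (replace /sx/0 85): {"o":[24,70,95,67,17,70],"s":{"at":44,"e":83,"g":54,"h":69,"za":52},"sx":[85,67,27,32]}
After op 10 (add /sx/2 59): {"o":[24,70,95,67,17,70],"s":{"at":44,"e":83,"g":54,"h":69,"za":52},"sx":[85,67,59,27,32]}
After op 11 (replace /sx 39): {"o":[24,70,95,67,17,70],"s":{"at":44,"e":83,"g":54,"h":69,"za":52},"sx":39}
After op 12 (replace /s/e 69): {"o":[24,70,95,67,17,70],"s":{"at":44,"e":69,"g":54,"h":69,"za":52},"sx":39}
After op 13 (add /s/e 69): {"o":[24,70,95,67,17,70],"s":{"at":44,"e":69,"g":54,"h":69,"za":52},"sx":39}
After op 14 (replace /o 69): {"o":69,"s":{"at":44,"e":69,"g":54,"h":69,"za":52},"sx":39}
After op 15 (remove /s): {"o":69,"sx":39}
After op 16 (remove /sx): {"o":69}
After op 17 (add /v 0): {"o":69,"v":0}
After op 18 (remove /o): {"v":0}
After op 19 (remove /v): {}
After op 20 (add /e 57): {"e":57}
After op 21 (replace /e 36): {"e":36}
After op 22 (replace /e 73): {"e":73}
After op 23 (replace /e 20): {"e":20}
After op 24 (add /e 20): {"e":20}
After op 25 (add /mu 12): {"e":20,"mu":12}
Size at the root: 2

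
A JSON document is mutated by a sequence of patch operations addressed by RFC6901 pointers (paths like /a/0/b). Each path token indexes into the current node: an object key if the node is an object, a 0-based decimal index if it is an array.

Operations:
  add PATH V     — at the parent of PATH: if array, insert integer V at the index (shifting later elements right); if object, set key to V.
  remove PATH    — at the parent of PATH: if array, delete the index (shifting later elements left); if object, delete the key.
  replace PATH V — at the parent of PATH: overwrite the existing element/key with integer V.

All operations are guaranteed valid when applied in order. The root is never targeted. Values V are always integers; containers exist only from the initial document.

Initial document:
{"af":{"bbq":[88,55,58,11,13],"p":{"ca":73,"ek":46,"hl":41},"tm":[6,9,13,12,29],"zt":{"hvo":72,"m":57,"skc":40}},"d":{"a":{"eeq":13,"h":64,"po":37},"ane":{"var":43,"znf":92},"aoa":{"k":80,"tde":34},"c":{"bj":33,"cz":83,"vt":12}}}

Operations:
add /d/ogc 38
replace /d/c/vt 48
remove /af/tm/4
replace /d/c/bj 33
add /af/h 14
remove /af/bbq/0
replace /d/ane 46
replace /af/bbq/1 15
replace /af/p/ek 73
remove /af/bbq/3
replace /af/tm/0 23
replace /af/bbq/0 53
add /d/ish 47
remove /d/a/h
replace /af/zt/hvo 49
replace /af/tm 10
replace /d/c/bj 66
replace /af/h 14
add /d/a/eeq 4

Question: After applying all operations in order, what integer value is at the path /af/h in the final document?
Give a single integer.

After op 1 (add /d/ogc 38): {"af":{"bbq":[88,55,58,11,13],"p":{"ca":73,"ek":46,"hl":41},"tm":[6,9,13,12,29],"zt":{"hvo":72,"m":57,"skc":40}},"d":{"a":{"eeq":13,"h":64,"po":37},"ane":{"var":43,"znf":92},"aoa":{"k":80,"tde":34},"c":{"bj":33,"cz":83,"vt":12},"ogc":38}}
After op 2 (replace /d/c/vt 48): {"af":{"bbq":[88,55,58,11,13],"p":{"ca":73,"ek":46,"hl":41},"tm":[6,9,13,12,29],"zt":{"hvo":72,"m":57,"skc":40}},"d":{"a":{"eeq":13,"h":64,"po":37},"ane":{"var":43,"znf":92},"aoa":{"k":80,"tde":34},"c":{"bj":33,"cz":83,"vt":48},"ogc":38}}
After op 3 (remove /af/tm/4): {"af":{"bbq":[88,55,58,11,13],"p":{"ca":73,"ek":46,"hl":41},"tm":[6,9,13,12],"zt":{"hvo":72,"m":57,"skc":40}},"d":{"a":{"eeq":13,"h":64,"po":37},"ane":{"var":43,"znf":92},"aoa":{"k":80,"tde":34},"c":{"bj":33,"cz":83,"vt":48},"ogc":38}}
After op 4 (replace /d/c/bj 33): {"af":{"bbq":[88,55,58,11,13],"p":{"ca":73,"ek":46,"hl":41},"tm":[6,9,13,12],"zt":{"hvo":72,"m":57,"skc":40}},"d":{"a":{"eeq":13,"h":64,"po":37},"ane":{"var":43,"znf":92},"aoa":{"k":80,"tde":34},"c":{"bj":33,"cz":83,"vt":48},"ogc":38}}
After op 5 (add /af/h 14): {"af":{"bbq":[88,55,58,11,13],"h":14,"p":{"ca":73,"ek":46,"hl":41},"tm":[6,9,13,12],"zt":{"hvo":72,"m":57,"skc":40}},"d":{"a":{"eeq":13,"h":64,"po":37},"ane":{"var":43,"znf":92},"aoa":{"k":80,"tde":34},"c":{"bj":33,"cz":83,"vt":48},"ogc":38}}
After op 6 (remove /af/bbq/0): {"af":{"bbq":[55,58,11,13],"h":14,"p":{"ca":73,"ek":46,"hl":41},"tm":[6,9,13,12],"zt":{"hvo":72,"m":57,"skc":40}},"d":{"a":{"eeq":13,"h":64,"po":37},"ane":{"var":43,"znf":92},"aoa":{"k":80,"tde":34},"c":{"bj":33,"cz":83,"vt":48},"ogc":38}}
After op 7 (replace /d/ane 46): {"af":{"bbq":[55,58,11,13],"h":14,"p":{"ca":73,"ek":46,"hl":41},"tm":[6,9,13,12],"zt":{"hvo":72,"m":57,"skc":40}},"d":{"a":{"eeq":13,"h":64,"po":37},"ane":46,"aoa":{"k":80,"tde":34},"c":{"bj":33,"cz":83,"vt":48},"ogc":38}}
After op 8 (replace /af/bbq/1 15): {"af":{"bbq":[55,15,11,13],"h":14,"p":{"ca":73,"ek":46,"hl":41},"tm":[6,9,13,12],"zt":{"hvo":72,"m":57,"skc":40}},"d":{"a":{"eeq":13,"h":64,"po":37},"ane":46,"aoa":{"k":80,"tde":34},"c":{"bj":33,"cz":83,"vt":48},"ogc":38}}
After op 9 (replace /af/p/ek 73): {"af":{"bbq":[55,15,11,13],"h":14,"p":{"ca":73,"ek":73,"hl":41},"tm":[6,9,13,12],"zt":{"hvo":72,"m":57,"skc":40}},"d":{"a":{"eeq":13,"h":64,"po":37},"ane":46,"aoa":{"k":80,"tde":34},"c":{"bj":33,"cz":83,"vt":48},"ogc":38}}
After op 10 (remove /af/bbq/3): {"af":{"bbq":[55,15,11],"h":14,"p":{"ca":73,"ek":73,"hl":41},"tm":[6,9,13,12],"zt":{"hvo":72,"m":57,"skc":40}},"d":{"a":{"eeq":13,"h":64,"po":37},"ane":46,"aoa":{"k":80,"tde":34},"c":{"bj":33,"cz":83,"vt":48},"ogc":38}}
After op 11 (replace /af/tm/0 23): {"af":{"bbq":[55,15,11],"h":14,"p":{"ca":73,"ek":73,"hl":41},"tm":[23,9,13,12],"zt":{"hvo":72,"m":57,"skc":40}},"d":{"a":{"eeq":13,"h":64,"po":37},"ane":46,"aoa":{"k":80,"tde":34},"c":{"bj":33,"cz":83,"vt":48},"ogc":38}}
After op 12 (replace /af/bbq/0 53): {"af":{"bbq":[53,15,11],"h":14,"p":{"ca":73,"ek":73,"hl":41},"tm":[23,9,13,12],"zt":{"hvo":72,"m":57,"skc":40}},"d":{"a":{"eeq":13,"h":64,"po":37},"ane":46,"aoa":{"k":80,"tde":34},"c":{"bj":33,"cz":83,"vt":48},"ogc":38}}
After op 13 (add /d/ish 47): {"af":{"bbq":[53,15,11],"h":14,"p":{"ca":73,"ek":73,"hl":41},"tm":[23,9,13,12],"zt":{"hvo":72,"m":57,"skc":40}},"d":{"a":{"eeq":13,"h":64,"po":37},"ane":46,"aoa":{"k":80,"tde":34},"c":{"bj":33,"cz":83,"vt":48},"ish":47,"ogc":38}}
After op 14 (remove /d/a/h): {"af":{"bbq":[53,15,11],"h":14,"p":{"ca":73,"ek":73,"hl":41},"tm":[23,9,13,12],"zt":{"hvo":72,"m":57,"skc":40}},"d":{"a":{"eeq":13,"po":37},"ane":46,"aoa":{"k":80,"tde":34},"c":{"bj":33,"cz":83,"vt":48},"ish":47,"ogc":38}}
After op 15 (replace /af/zt/hvo 49): {"af":{"bbq":[53,15,11],"h":14,"p":{"ca":73,"ek":73,"hl":41},"tm":[23,9,13,12],"zt":{"hvo":49,"m":57,"skc":40}},"d":{"a":{"eeq":13,"po":37},"ane":46,"aoa":{"k":80,"tde":34},"c":{"bj":33,"cz":83,"vt":48},"ish":47,"ogc":38}}
After op 16 (replace /af/tm 10): {"af":{"bbq":[53,15,11],"h":14,"p":{"ca":73,"ek":73,"hl":41},"tm":10,"zt":{"hvo":49,"m":57,"skc":40}},"d":{"a":{"eeq":13,"po":37},"ane":46,"aoa":{"k":80,"tde":34},"c":{"bj":33,"cz":83,"vt":48},"ish":47,"ogc":38}}
After op 17 (replace /d/c/bj 66): {"af":{"bbq":[53,15,11],"h":14,"p":{"ca":73,"ek":73,"hl":41},"tm":10,"zt":{"hvo":49,"m":57,"skc":40}},"d":{"a":{"eeq":13,"po":37},"ane":46,"aoa":{"k":80,"tde":34},"c":{"bj":66,"cz":83,"vt":48},"ish":47,"ogc":38}}
After op 18 (replace /af/h 14): {"af":{"bbq":[53,15,11],"h":14,"p":{"ca":73,"ek":73,"hl":41},"tm":10,"zt":{"hvo":49,"m":57,"skc":40}},"d":{"a":{"eeq":13,"po":37},"ane":46,"aoa":{"k":80,"tde":34},"c":{"bj":66,"cz":83,"vt":48},"ish":47,"ogc":38}}
After op 19 (add /d/a/eeq 4): {"af":{"bbq":[53,15,11],"h":14,"p":{"ca":73,"ek":73,"hl":41},"tm":10,"zt":{"hvo":49,"m":57,"skc":40}},"d":{"a":{"eeq":4,"po":37},"ane":46,"aoa":{"k":80,"tde":34},"c":{"bj":66,"cz":83,"vt":48},"ish":47,"ogc":38}}
Value at /af/h: 14

Answer: 14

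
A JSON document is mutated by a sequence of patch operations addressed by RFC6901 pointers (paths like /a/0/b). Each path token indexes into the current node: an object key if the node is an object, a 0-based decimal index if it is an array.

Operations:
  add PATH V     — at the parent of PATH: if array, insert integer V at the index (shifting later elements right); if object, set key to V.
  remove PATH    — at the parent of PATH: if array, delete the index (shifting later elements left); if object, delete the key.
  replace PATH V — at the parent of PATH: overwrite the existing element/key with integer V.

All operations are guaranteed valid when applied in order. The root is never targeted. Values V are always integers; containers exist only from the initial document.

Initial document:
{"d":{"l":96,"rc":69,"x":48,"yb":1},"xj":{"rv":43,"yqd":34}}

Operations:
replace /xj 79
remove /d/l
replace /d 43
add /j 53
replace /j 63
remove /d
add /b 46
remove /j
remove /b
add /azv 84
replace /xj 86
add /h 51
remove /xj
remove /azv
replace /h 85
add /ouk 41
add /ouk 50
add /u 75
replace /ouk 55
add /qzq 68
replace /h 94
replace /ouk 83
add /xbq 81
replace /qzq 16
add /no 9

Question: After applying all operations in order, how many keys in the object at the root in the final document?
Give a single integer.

Answer: 6

Derivation:
After op 1 (replace /xj 79): {"d":{"l":96,"rc":69,"x":48,"yb":1},"xj":79}
After op 2 (remove /d/l): {"d":{"rc":69,"x":48,"yb":1},"xj":79}
After op 3 (replace /d 43): {"d":43,"xj":79}
After op 4 (add /j 53): {"d":43,"j":53,"xj":79}
After op 5 (replace /j 63): {"d":43,"j":63,"xj":79}
After op 6 (remove /d): {"j":63,"xj":79}
After op 7 (add /b 46): {"b":46,"j":63,"xj":79}
After op 8 (remove /j): {"b":46,"xj":79}
After op 9 (remove /b): {"xj":79}
After op 10 (add /azv 84): {"azv":84,"xj":79}
After op 11 (replace /xj 86): {"azv":84,"xj":86}
After op 12 (add /h 51): {"azv":84,"h":51,"xj":86}
After op 13 (remove /xj): {"azv":84,"h":51}
After op 14 (remove /azv): {"h":51}
After op 15 (replace /h 85): {"h":85}
After op 16 (add /ouk 41): {"h":85,"ouk":41}
After op 17 (add /ouk 50): {"h":85,"ouk":50}
After op 18 (add /u 75): {"h":85,"ouk":50,"u":75}
After op 19 (replace /ouk 55): {"h":85,"ouk":55,"u":75}
After op 20 (add /qzq 68): {"h":85,"ouk":55,"qzq":68,"u":75}
After op 21 (replace /h 94): {"h":94,"ouk":55,"qzq":68,"u":75}
After op 22 (replace /ouk 83): {"h":94,"ouk":83,"qzq":68,"u":75}
After op 23 (add /xbq 81): {"h":94,"ouk":83,"qzq":68,"u":75,"xbq":81}
After op 24 (replace /qzq 16): {"h":94,"ouk":83,"qzq":16,"u":75,"xbq":81}
After op 25 (add /no 9): {"h":94,"no":9,"ouk":83,"qzq":16,"u":75,"xbq":81}
Size at the root: 6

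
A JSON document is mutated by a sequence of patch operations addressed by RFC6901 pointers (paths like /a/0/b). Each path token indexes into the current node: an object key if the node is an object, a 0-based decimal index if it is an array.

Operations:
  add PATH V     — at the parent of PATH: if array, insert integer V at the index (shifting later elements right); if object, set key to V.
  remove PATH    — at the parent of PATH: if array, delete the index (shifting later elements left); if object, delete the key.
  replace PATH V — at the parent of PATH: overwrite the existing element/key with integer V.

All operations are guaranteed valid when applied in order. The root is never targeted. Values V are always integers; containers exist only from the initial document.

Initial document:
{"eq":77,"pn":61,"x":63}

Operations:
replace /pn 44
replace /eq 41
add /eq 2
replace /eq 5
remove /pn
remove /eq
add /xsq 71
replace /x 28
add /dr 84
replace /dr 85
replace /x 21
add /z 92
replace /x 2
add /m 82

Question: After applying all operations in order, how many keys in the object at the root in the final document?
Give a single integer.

Answer: 5

Derivation:
After op 1 (replace /pn 44): {"eq":77,"pn":44,"x":63}
After op 2 (replace /eq 41): {"eq":41,"pn":44,"x":63}
After op 3 (add /eq 2): {"eq":2,"pn":44,"x":63}
After op 4 (replace /eq 5): {"eq":5,"pn":44,"x":63}
After op 5 (remove /pn): {"eq":5,"x":63}
After op 6 (remove /eq): {"x":63}
After op 7 (add /xsq 71): {"x":63,"xsq":71}
After op 8 (replace /x 28): {"x":28,"xsq":71}
After op 9 (add /dr 84): {"dr":84,"x":28,"xsq":71}
After op 10 (replace /dr 85): {"dr":85,"x":28,"xsq":71}
After op 11 (replace /x 21): {"dr":85,"x":21,"xsq":71}
After op 12 (add /z 92): {"dr":85,"x":21,"xsq":71,"z":92}
After op 13 (replace /x 2): {"dr":85,"x":2,"xsq":71,"z":92}
After op 14 (add /m 82): {"dr":85,"m":82,"x":2,"xsq":71,"z":92}
Size at the root: 5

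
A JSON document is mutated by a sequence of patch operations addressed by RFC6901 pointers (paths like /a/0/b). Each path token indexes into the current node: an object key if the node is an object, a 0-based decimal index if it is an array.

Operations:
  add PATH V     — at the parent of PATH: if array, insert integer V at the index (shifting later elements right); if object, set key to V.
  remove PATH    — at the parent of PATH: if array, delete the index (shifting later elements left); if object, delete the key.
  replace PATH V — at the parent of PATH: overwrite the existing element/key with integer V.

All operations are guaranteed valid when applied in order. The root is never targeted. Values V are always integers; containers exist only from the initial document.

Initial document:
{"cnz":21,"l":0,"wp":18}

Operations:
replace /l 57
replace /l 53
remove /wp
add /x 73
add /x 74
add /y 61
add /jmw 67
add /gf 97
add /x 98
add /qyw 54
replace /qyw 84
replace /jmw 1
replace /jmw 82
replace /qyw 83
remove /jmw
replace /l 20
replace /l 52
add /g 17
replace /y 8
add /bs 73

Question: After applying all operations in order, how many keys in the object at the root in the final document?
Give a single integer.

Answer: 8

Derivation:
After op 1 (replace /l 57): {"cnz":21,"l":57,"wp":18}
After op 2 (replace /l 53): {"cnz":21,"l":53,"wp":18}
After op 3 (remove /wp): {"cnz":21,"l":53}
After op 4 (add /x 73): {"cnz":21,"l":53,"x":73}
After op 5 (add /x 74): {"cnz":21,"l":53,"x":74}
After op 6 (add /y 61): {"cnz":21,"l":53,"x":74,"y":61}
After op 7 (add /jmw 67): {"cnz":21,"jmw":67,"l":53,"x":74,"y":61}
After op 8 (add /gf 97): {"cnz":21,"gf":97,"jmw":67,"l":53,"x":74,"y":61}
After op 9 (add /x 98): {"cnz":21,"gf":97,"jmw":67,"l":53,"x":98,"y":61}
After op 10 (add /qyw 54): {"cnz":21,"gf":97,"jmw":67,"l":53,"qyw":54,"x":98,"y":61}
After op 11 (replace /qyw 84): {"cnz":21,"gf":97,"jmw":67,"l":53,"qyw":84,"x":98,"y":61}
After op 12 (replace /jmw 1): {"cnz":21,"gf":97,"jmw":1,"l":53,"qyw":84,"x":98,"y":61}
After op 13 (replace /jmw 82): {"cnz":21,"gf":97,"jmw":82,"l":53,"qyw":84,"x":98,"y":61}
After op 14 (replace /qyw 83): {"cnz":21,"gf":97,"jmw":82,"l":53,"qyw":83,"x":98,"y":61}
After op 15 (remove /jmw): {"cnz":21,"gf":97,"l":53,"qyw":83,"x":98,"y":61}
After op 16 (replace /l 20): {"cnz":21,"gf":97,"l":20,"qyw":83,"x":98,"y":61}
After op 17 (replace /l 52): {"cnz":21,"gf":97,"l":52,"qyw":83,"x":98,"y":61}
After op 18 (add /g 17): {"cnz":21,"g":17,"gf":97,"l":52,"qyw":83,"x":98,"y":61}
After op 19 (replace /y 8): {"cnz":21,"g":17,"gf":97,"l":52,"qyw":83,"x":98,"y":8}
After op 20 (add /bs 73): {"bs":73,"cnz":21,"g":17,"gf":97,"l":52,"qyw":83,"x":98,"y":8}
Size at the root: 8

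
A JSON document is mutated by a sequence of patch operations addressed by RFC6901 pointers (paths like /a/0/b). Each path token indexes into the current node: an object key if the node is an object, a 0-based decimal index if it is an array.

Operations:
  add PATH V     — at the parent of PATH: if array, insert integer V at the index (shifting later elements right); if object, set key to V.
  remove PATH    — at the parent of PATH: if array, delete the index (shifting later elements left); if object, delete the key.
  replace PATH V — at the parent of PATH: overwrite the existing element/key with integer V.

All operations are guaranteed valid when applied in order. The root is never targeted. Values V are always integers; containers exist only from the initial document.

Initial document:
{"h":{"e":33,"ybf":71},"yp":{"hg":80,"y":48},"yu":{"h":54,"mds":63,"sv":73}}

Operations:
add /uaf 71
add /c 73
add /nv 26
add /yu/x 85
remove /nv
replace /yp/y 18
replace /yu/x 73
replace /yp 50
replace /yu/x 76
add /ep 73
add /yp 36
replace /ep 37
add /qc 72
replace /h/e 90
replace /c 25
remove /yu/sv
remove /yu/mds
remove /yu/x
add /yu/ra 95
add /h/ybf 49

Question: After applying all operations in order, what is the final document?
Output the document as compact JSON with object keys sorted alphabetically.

Answer: {"c":25,"ep":37,"h":{"e":90,"ybf":49},"qc":72,"uaf":71,"yp":36,"yu":{"h":54,"ra":95}}

Derivation:
After op 1 (add /uaf 71): {"h":{"e":33,"ybf":71},"uaf":71,"yp":{"hg":80,"y":48},"yu":{"h":54,"mds":63,"sv":73}}
After op 2 (add /c 73): {"c":73,"h":{"e":33,"ybf":71},"uaf":71,"yp":{"hg":80,"y":48},"yu":{"h":54,"mds":63,"sv":73}}
After op 3 (add /nv 26): {"c":73,"h":{"e":33,"ybf":71},"nv":26,"uaf":71,"yp":{"hg":80,"y":48},"yu":{"h":54,"mds":63,"sv":73}}
After op 4 (add /yu/x 85): {"c":73,"h":{"e":33,"ybf":71},"nv":26,"uaf":71,"yp":{"hg":80,"y":48},"yu":{"h":54,"mds":63,"sv":73,"x":85}}
After op 5 (remove /nv): {"c":73,"h":{"e":33,"ybf":71},"uaf":71,"yp":{"hg":80,"y":48},"yu":{"h":54,"mds":63,"sv":73,"x":85}}
After op 6 (replace /yp/y 18): {"c":73,"h":{"e":33,"ybf":71},"uaf":71,"yp":{"hg":80,"y":18},"yu":{"h":54,"mds":63,"sv":73,"x":85}}
After op 7 (replace /yu/x 73): {"c":73,"h":{"e":33,"ybf":71},"uaf":71,"yp":{"hg":80,"y":18},"yu":{"h":54,"mds":63,"sv":73,"x":73}}
After op 8 (replace /yp 50): {"c":73,"h":{"e":33,"ybf":71},"uaf":71,"yp":50,"yu":{"h":54,"mds":63,"sv":73,"x":73}}
After op 9 (replace /yu/x 76): {"c":73,"h":{"e":33,"ybf":71},"uaf":71,"yp":50,"yu":{"h":54,"mds":63,"sv":73,"x":76}}
After op 10 (add /ep 73): {"c":73,"ep":73,"h":{"e":33,"ybf":71},"uaf":71,"yp":50,"yu":{"h":54,"mds":63,"sv":73,"x":76}}
After op 11 (add /yp 36): {"c":73,"ep":73,"h":{"e":33,"ybf":71},"uaf":71,"yp":36,"yu":{"h":54,"mds":63,"sv":73,"x":76}}
After op 12 (replace /ep 37): {"c":73,"ep":37,"h":{"e":33,"ybf":71},"uaf":71,"yp":36,"yu":{"h":54,"mds":63,"sv":73,"x":76}}
After op 13 (add /qc 72): {"c":73,"ep":37,"h":{"e":33,"ybf":71},"qc":72,"uaf":71,"yp":36,"yu":{"h":54,"mds":63,"sv":73,"x":76}}
After op 14 (replace /h/e 90): {"c":73,"ep":37,"h":{"e":90,"ybf":71},"qc":72,"uaf":71,"yp":36,"yu":{"h":54,"mds":63,"sv":73,"x":76}}
After op 15 (replace /c 25): {"c":25,"ep":37,"h":{"e":90,"ybf":71},"qc":72,"uaf":71,"yp":36,"yu":{"h":54,"mds":63,"sv":73,"x":76}}
After op 16 (remove /yu/sv): {"c":25,"ep":37,"h":{"e":90,"ybf":71},"qc":72,"uaf":71,"yp":36,"yu":{"h":54,"mds":63,"x":76}}
After op 17 (remove /yu/mds): {"c":25,"ep":37,"h":{"e":90,"ybf":71},"qc":72,"uaf":71,"yp":36,"yu":{"h":54,"x":76}}
After op 18 (remove /yu/x): {"c":25,"ep":37,"h":{"e":90,"ybf":71},"qc":72,"uaf":71,"yp":36,"yu":{"h":54}}
After op 19 (add /yu/ra 95): {"c":25,"ep":37,"h":{"e":90,"ybf":71},"qc":72,"uaf":71,"yp":36,"yu":{"h":54,"ra":95}}
After op 20 (add /h/ybf 49): {"c":25,"ep":37,"h":{"e":90,"ybf":49},"qc":72,"uaf":71,"yp":36,"yu":{"h":54,"ra":95}}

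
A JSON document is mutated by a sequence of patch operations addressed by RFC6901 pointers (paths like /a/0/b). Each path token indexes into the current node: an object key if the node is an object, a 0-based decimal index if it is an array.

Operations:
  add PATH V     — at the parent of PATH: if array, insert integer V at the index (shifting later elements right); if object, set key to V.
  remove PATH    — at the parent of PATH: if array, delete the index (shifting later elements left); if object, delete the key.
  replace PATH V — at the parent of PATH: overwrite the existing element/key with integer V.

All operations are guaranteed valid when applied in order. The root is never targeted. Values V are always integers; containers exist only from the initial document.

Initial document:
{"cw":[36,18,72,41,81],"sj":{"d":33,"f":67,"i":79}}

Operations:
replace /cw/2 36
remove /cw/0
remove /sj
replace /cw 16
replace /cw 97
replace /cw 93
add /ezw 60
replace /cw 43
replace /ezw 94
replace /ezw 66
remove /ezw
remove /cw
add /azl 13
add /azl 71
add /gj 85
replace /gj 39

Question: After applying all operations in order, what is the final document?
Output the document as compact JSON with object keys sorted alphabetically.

After op 1 (replace /cw/2 36): {"cw":[36,18,36,41,81],"sj":{"d":33,"f":67,"i":79}}
After op 2 (remove /cw/0): {"cw":[18,36,41,81],"sj":{"d":33,"f":67,"i":79}}
After op 3 (remove /sj): {"cw":[18,36,41,81]}
After op 4 (replace /cw 16): {"cw":16}
After op 5 (replace /cw 97): {"cw":97}
After op 6 (replace /cw 93): {"cw":93}
After op 7 (add /ezw 60): {"cw":93,"ezw":60}
After op 8 (replace /cw 43): {"cw":43,"ezw":60}
After op 9 (replace /ezw 94): {"cw":43,"ezw":94}
After op 10 (replace /ezw 66): {"cw":43,"ezw":66}
After op 11 (remove /ezw): {"cw":43}
After op 12 (remove /cw): {}
After op 13 (add /azl 13): {"azl":13}
After op 14 (add /azl 71): {"azl":71}
After op 15 (add /gj 85): {"azl":71,"gj":85}
After op 16 (replace /gj 39): {"azl":71,"gj":39}

Answer: {"azl":71,"gj":39}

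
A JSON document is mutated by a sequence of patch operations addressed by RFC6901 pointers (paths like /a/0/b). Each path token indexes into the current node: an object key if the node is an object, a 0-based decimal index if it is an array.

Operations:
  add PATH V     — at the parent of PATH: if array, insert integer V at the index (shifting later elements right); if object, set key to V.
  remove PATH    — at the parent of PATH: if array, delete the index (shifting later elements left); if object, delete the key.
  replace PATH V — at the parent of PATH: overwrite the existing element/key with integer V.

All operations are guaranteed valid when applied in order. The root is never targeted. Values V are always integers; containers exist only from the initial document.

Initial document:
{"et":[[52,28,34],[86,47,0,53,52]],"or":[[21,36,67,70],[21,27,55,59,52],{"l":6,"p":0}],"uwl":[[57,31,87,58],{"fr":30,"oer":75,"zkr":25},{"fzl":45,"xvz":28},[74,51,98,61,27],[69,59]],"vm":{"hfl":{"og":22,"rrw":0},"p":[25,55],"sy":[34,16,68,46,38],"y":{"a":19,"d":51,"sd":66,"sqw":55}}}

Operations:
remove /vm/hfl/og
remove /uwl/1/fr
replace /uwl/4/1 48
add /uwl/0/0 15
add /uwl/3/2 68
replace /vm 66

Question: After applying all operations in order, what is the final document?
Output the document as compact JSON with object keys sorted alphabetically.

After op 1 (remove /vm/hfl/og): {"et":[[52,28,34],[86,47,0,53,52]],"or":[[21,36,67,70],[21,27,55,59,52],{"l":6,"p":0}],"uwl":[[57,31,87,58],{"fr":30,"oer":75,"zkr":25},{"fzl":45,"xvz":28},[74,51,98,61,27],[69,59]],"vm":{"hfl":{"rrw":0},"p":[25,55],"sy":[34,16,68,46,38],"y":{"a":19,"d":51,"sd":66,"sqw":55}}}
After op 2 (remove /uwl/1/fr): {"et":[[52,28,34],[86,47,0,53,52]],"or":[[21,36,67,70],[21,27,55,59,52],{"l":6,"p":0}],"uwl":[[57,31,87,58],{"oer":75,"zkr":25},{"fzl":45,"xvz":28},[74,51,98,61,27],[69,59]],"vm":{"hfl":{"rrw":0},"p":[25,55],"sy":[34,16,68,46,38],"y":{"a":19,"d":51,"sd":66,"sqw":55}}}
After op 3 (replace /uwl/4/1 48): {"et":[[52,28,34],[86,47,0,53,52]],"or":[[21,36,67,70],[21,27,55,59,52],{"l":6,"p":0}],"uwl":[[57,31,87,58],{"oer":75,"zkr":25},{"fzl":45,"xvz":28},[74,51,98,61,27],[69,48]],"vm":{"hfl":{"rrw":0},"p":[25,55],"sy":[34,16,68,46,38],"y":{"a":19,"d":51,"sd":66,"sqw":55}}}
After op 4 (add /uwl/0/0 15): {"et":[[52,28,34],[86,47,0,53,52]],"or":[[21,36,67,70],[21,27,55,59,52],{"l":6,"p":0}],"uwl":[[15,57,31,87,58],{"oer":75,"zkr":25},{"fzl":45,"xvz":28},[74,51,98,61,27],[69,48]],"vm":{"hfl":{"rrw":0},"p":[25,55],"sy":[34,16,68,46,38],"y":{"a":19,"d":51,"sd":66,"sqw":55}}}
After op 5 (add /uwl/3/2 68): {"et":[[52,28,34],[86,47,0,53,52]],"or":[[21,36,67,70],[21,27,55,59,52],{"l":6,"p":0}],"uwl":[[15,57,31,87,58],{"oer":75,"zkr":25},{"fzl":45,"xvz":28},[74,51,68,98,61,27],[69,48]],"vm":{"hfl":{"rrw":0},"p":[25,55],"sy":[34,16,68,46,38],"y":{"a":19,"d":51,"sd":66,"sqw":55}}}
After op 6 (replace /vm 66): {"et":[[52,28,34],[86,47,0,53,52]],"or":[[21,36,67,70],[21,27,55,59,52],{"l":6,"p":0}],"uwl":[[15,57,31,87,58],{"oer":75,"zkr":25},{"fzl":45,"xvz":28},[74,51,68,98,61,27],[69,48]],"vm":66}

Answer: {"et":[[52,28,34],[86,47,0,53,52]],"or":[[21,36,67,70],[21,27,55,59,52],{"l":6,"p":0}],"uwl":[[15,57,31,87,58],{"oer":75,"zkr":25},{"fzl":45,"xvz":28},[74,51,68,98,61,27],[69,48]],"vm":66}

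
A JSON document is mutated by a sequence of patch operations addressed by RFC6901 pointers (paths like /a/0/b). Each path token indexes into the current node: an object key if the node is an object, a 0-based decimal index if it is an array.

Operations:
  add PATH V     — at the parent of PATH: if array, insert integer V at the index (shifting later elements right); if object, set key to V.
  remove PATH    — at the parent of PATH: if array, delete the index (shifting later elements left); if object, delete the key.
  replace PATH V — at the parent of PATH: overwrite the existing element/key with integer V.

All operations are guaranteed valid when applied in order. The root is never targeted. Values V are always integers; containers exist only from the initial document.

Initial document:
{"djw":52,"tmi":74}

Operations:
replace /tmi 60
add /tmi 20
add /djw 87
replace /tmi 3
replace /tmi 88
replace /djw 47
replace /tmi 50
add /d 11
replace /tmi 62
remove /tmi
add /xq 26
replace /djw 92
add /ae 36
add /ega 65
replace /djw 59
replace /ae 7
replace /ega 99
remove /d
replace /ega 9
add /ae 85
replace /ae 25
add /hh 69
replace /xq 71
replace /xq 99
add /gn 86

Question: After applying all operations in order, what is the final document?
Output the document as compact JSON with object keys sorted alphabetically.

After op 1 (replace /tmi 60): {"djw":52,"tmi":60}
After op 2 (add /tmi 20): {"djw":52,"tmi":20}
After op 3 (add /djw 87): {"djw":87,"tmi":20}
After op 4 (replace /tmi 3): {"djw":87,"tmi":3}
After op 5 (replace /tmi 88): {"djw":87,"tmi":88}
After op 6 (replace /djw 47): {"djw":47,"tmi":88}
After op 7 (replace /tmi 50): {"djw":47,"tmi":50}
After op 8 (add /d 11): {"d":11,"djw":47,"tmi":50}
After op 9 (replace /tmi 62): {"d":11,"djw":47,"tmi":62}
After op 10 (remove /tmi): {"d":11,"djw":47}
After op 11 (add /xq 26): {"d":11,"djw":47,"xq":26}
After op 12 (replace /djw 92): {"d":11,"djw":92,"xq":26}
After op 13 (add /ae 36): {"ae":36,"d":11,"djw":92,"xq":26}
After op 14 (add /ega 65): {"ae":36,"d":11,"djw":92,"ega":65,"xq":26}
After op 15 (replace /djw 59): {"ae":36,"d":11,"djw":59,"ega":65,"xq":26}
After op 16 (replace /ae 7): {"ae":7,"d":11,"djw":59,"ega":65,"xq":26}
After op 17 (replace /ega 99): {"ae":7,"d":11,"djw":59,"ega":99,"xq":26}
After op 18 (remove /d): {"ae":7,"djw":59,"ega":99,"xq":26}
After op 19 (replace /ega 9): {"ae":7,"djw":59,"ega":9,"xq":26}
After op 20 (add /ae 85): {"ae":85,"djw":59,"ega":9,"xq":26}
After op 21 (replace /ae 25): {"ae":25,"djw":59,"ega":9,"xq":26}
After op 22 (add /hh 69): {"ae":25,"djw":59,"ega":9,"hh":69,"xq":26}
After op 23 (replace /xq 71): {"ae":25,"djw":59,"ega":9,"hh":69,"xq":71}
After op 24 (replace /xq 99): {"ae":25,"djw":59,"ega":9,"hh":69,"xq":99}
After op 25 (add /gn 86): {"ae":25,"djw":59,"ega":9,"gn":86,"hh":69,"xq":99}

Answer: {"ae":25,"djw":59,"ega":9,"gn":86,"hh":69,"xq":99}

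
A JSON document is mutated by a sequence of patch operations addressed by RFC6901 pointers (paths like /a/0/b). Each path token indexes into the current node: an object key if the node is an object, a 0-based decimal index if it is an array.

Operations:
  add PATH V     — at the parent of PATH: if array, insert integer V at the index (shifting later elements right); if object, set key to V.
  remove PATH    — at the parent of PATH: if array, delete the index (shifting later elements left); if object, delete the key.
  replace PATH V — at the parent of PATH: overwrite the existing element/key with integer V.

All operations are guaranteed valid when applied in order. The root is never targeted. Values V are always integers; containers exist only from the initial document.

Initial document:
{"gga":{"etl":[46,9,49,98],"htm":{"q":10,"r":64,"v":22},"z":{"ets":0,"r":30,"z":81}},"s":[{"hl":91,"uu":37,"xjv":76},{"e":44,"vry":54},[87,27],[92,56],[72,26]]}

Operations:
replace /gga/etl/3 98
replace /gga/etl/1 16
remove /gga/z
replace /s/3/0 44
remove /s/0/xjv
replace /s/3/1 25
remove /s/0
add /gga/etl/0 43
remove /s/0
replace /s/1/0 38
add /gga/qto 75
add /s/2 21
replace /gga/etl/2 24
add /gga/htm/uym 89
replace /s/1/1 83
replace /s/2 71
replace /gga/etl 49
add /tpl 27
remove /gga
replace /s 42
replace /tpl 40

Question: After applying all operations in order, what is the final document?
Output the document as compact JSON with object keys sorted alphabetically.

After op 1 (replace /gga/etl/3 98): {"gga":{"etl":[46,9,49,98],"htm":{"q":10,"r":64,"v":22},"z":{"ets":0,"r":30,"z":81}},"s":[{"hl":91,"uu":37,"xjv":76},{"e":44,"vry":54},[87,27],[92,56],[72,26]]}
After op 2 (replace /gga/etl/1 16): {"gga":{"etl":[46,16,49,98],"htm":{"q":10,"r":64,"v":22},"z":{"ets":0,"r":30,"z":81}},"s":[{"hl":91,"uu":37,"xjv":76},{"e":44,"vry":54},[87,27],[92,56],[72,26]]}
After op 3 (remove /gga/z): {"gga":{"etl":[46,16,49,98],"htm":{"q":10,"r":64,"v":22}},"s":[{"hl":91,"uu":37,"xjv":76},{"e":44,"vry":54},[87,27],[92,56],[72,26]]}
After op 4 (replace /s/3/0 44): {"gga":{"etl":[46,16,49,98],"htm":{"q":10,"r":64,"v":22}},"s":[{"hl":91,"uu":37,"xjv":76},{"e":44,"vry":54},[87,27],[44,56],[72,26]]}
After op 5 (remove /s/0/xjv): {"gga":{"etl":[46,16,49,98],"htm":{"q":10,"r":64,"v":22}},"s":[{"hl":91,"uu":37},{"e":44,"vry":54},[87,27],[44,56],[72,26]]}
After op 6 (replace /s/3/1 25): {"gga":{"etl":[46,16,49,98],"htm":{"q":10,"r":64,"v":22}},"s":[{"hl":91,"uu":37},{"e":44,"vry":54},[87,27],[44,25],[72,26]]}
After op 7 (remove /s/0): {"gga":{"etl":[46,16,49,98],"htm":{"q":10,"r":64,"v":22}},"s":[{"e":44,"vry":54},[87,27],[44,25],[72,26]]}
After op 8 (add /gga/etl/0 43): {"gga":{"etl":[43,46,16,49,98],"htm":{"q":10,"r":64,"v":22}},"s":[{"e":44,"vry":54},[87,27],[44,25],[72,26]]}
After op 9 (remove /s/0): {"gga":{"etl":[43,46,16,49,98],"htm":{"q":10,"r":64,"v":22}},"s":[[87,27],[44,25],[72,26]]}
After op 10 (replace /s/1/0 38): {"gga":{"etl":[43,46,16,49,98],"htm":{"q":10,"r":64,"v":22}},"s":[[87,27],[38,25],[72,26]]}
After op 11 (add /gga/qto 75): {"gga":{"etl":[43,46,16,49,98],"htm":{"q":10,"r":64,"v":22},"qto":75},"s":[[87,27],[38,25],[72,26]]}
After op 12 (add /s/2 21): {"gga":{"etl":[43,46,16,49,98],"htm":{"q":10,"r":64,"v":22},"qto":75},"s":[[87,27],[38,25],21,[72,26]]}
After op 13 (replace /gga/etl/2 24): {"gga":{"etl":[43,46,24,49,98],"htm":{"q":10,"r":64,"v":22},"qto":75},"s":[[87,27],[38,25],21,[72,26]]}
After op 14 (add /gga/htm/uym 89): {"gga":{"etl":[43,46,24,49,98],"htm":{"q":10,"r":64,"uym":89,"v":22},"qto":75},"s":[[87,27],[38,25],21,[72,26]]}
After op 15 (replace /s/1/1 83): {"gga":{"etl":[43,46,24,49,98],"htm":{"q":10,"r":64,"uym":89,"v":22},"qto":75},"s":[[87,27],[38,83],21,[72,26]]}
After op 16 (replace /s/2 71): {"gga":{"etl":[43,46,24,49,98],"htm":{"q":10,"r":64,"uym":89,"v":22},"qto":75},"s":[[87,27],[38,83],71,[72,26]]}
After op 17 (replace /gga/etl 49): {"gga":{"etl":49,"htm":{"q":10,"r":64,"uym":89,"v":22},"qto":75},"s":[[87,27],[38,83],71,[72,26]]}
After op 18 (add /tpl 27): {"gga":{"etl":49,"htm":{"q":10,"r":64,"uym":89,"v":22},"qto":75},"s":[[87,27],[38,83],71,[72,26]],"tpl":27}
After op 19 (remove /gga): {"s":[[87,27],[38,83],71,[72,26]],"tpl":27}
After op 20 (replace /s 42): {"s":42,"tpl":27}
After op 21 (replace /tpl 40): {"s":42,"tpl":40}

Answer: {"s":42,"tpl":40}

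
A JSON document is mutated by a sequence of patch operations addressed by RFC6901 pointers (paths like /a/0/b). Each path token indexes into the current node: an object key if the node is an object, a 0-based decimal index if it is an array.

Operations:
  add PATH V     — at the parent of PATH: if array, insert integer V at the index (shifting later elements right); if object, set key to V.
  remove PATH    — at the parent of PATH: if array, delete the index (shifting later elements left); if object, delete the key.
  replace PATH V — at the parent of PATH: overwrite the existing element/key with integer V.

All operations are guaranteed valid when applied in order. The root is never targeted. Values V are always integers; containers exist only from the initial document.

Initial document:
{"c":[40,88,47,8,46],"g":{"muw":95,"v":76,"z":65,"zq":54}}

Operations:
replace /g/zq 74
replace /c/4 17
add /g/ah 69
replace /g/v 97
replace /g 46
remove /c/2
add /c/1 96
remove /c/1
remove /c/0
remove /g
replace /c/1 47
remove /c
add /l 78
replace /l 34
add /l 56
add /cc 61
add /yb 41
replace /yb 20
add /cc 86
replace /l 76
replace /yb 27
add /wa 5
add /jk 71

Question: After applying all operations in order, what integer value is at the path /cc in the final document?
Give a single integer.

After op 1 (replace /g/zq 74): {"c":[40,88,47,8,46],"g":{"muw":95,"v":76,"z":65,"zq":74}}
After op 2 (replace /c/4 17): {"c":[40,88,47,8,17],"g":{"muw":95,"v":76,"z":65,"zq":74}}
After op 3 (add /g/ah 69): {"c":[40,88,47,8,17],"g":{"ah":69,"muw":95,"v":76,"z":65,"zq":74}}
After op 4 (replace /g/v 97): {"c":[40,88,47,8,17],"g":{"ah":69,"muw":95,"v":97,"z":65,"zq":74}}
After op 5 (replace /g 46): {"c":[40,88,47,8,17],"g":46}
After op 6 (remove /c/2): {"c":[40,88,8,17],"g":46}
After op 7 (add /c/1 96): {"c":[40,96,88,8,17],"g":46}
After op 8 (remove /c/1): {"c":[40,88,8,17],"g":46}
After op 9 (remove /c/0): {"c":[88,8,17],"g":46}
After op 10 (remove /g): {"c":[88,8,17]}
After op 11 (replace /c/1 47): {"c":[88,47,17]}
After op 12 (remove /c): {}
After op 13 (add /l 78): {"l":78}
After op 14 (replace /l 34): {"l":34}
After op 15 (add /l 56): {"l":56}
After op 16 (add /cc 61): {"cc":61,"l":56}
After op 17 (add /yb 41): {"cc":61,"l":56,"yb":41}
After op 18 (replace /yb 20): {"cc":61,"l":56,"yb":20}
After op 19 (add /cc 86): {"cc":86,"l":56,"yb":20}
After op 20 (replace /l 76): {"cc":86,"l":76,"yb":20}
After op 21 (replace /yb 27): {"cc":86,"l":76,"yb":27}
After op 22 (add /wa 5): {"cc":86,"l":76,"wa":5,"yb":27}
After op 23 (add /jk 71): {"cc":86,"jk":71,"l":76,"wa":5,"yb":27}
Value at /cc: 86

Answer: 86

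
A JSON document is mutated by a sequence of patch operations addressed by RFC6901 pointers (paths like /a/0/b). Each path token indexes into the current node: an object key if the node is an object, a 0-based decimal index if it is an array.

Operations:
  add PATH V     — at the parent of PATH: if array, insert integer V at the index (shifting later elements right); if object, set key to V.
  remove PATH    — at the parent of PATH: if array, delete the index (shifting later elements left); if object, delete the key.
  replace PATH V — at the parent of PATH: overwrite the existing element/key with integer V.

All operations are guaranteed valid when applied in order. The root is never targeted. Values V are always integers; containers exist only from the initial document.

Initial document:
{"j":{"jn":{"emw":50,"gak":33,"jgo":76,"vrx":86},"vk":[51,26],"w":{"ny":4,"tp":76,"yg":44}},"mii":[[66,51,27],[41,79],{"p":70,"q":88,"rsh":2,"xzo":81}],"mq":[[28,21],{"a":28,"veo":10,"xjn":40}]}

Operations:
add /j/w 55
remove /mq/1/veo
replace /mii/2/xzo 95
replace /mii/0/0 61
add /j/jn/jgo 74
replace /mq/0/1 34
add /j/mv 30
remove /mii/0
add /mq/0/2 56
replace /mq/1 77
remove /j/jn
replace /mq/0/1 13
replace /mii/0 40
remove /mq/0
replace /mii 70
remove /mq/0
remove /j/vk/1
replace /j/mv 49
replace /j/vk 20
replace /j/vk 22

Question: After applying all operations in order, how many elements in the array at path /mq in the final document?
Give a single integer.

Answer: 0

Derivation:
After op 1 (add /j/w 55): {"j":{"jn":{"emw":50,"gak":33,"jgo":76,"vrx":86},"vk":[51,26],"w":55},"mii":[[66,51,27],[41,79],{"p":70,"q":88,"rsh":2,"xzo":81}],"mq":[[28,21],{"a":28,"veo":10,"xjn":40}]}
After op 2 (remove /mq/1/veo): {"j":{"jn":{"emw":50,"gak":33,"jgo":76,"vrx":86},"vk":[51,26],"w":55},"mii":[[66,51,27],[41,79],{"p":70,"q":88,"rsh":2,"xzo":81}],"mq":[[28,21],{"a":28,"xjn":40}]}
After op 3 (replace /mii/2/xzo 95): {"j":{"jn":{"emw":50,"gak":33,"jgo":76,"vrx":86},"vk":[51,26],"w":55},"mii":[[66,51,27],[41,79],{"p":70,"q":88,"rsh":2,"xzo":95}],"mq":[[28,21],{"a":28,"xjn":40}]}
After op 4 (replace /mii/0/0 61): {"j":{"jn":{"emw":50,"gak":33,"jgo":76,"vrx":86},"vk":[51,26],"w":55},"mii":[[61,51,27],[41,79],{"p":70,"q":88,"rsh":2,"xzo":95}],"mq":[[28,21],{"a":28,"xjn":40}]}
After op 5 (add /j/jn/jgo 74): {"j":{"jn":{"emw":50,"gak":33,"jgo":74,"vrx":86},"vk":[51,26],"w":55},"mii":[[61,51,27],[41,79],{"p":70,"q":88,"rsh":2,"xzo":95}],"mq":[[28,21],{"a":28,"xjn":40}]}
After op 6 (replace /mq/0/1 34): {"j":{"jn":{"emw":50,"gak":33,"jgo":74,"vrx":86},"vk":[51,26],"w":55},"mii":[[61,51,27],[41,79],{"p":70,"q":88,"rsh":2,"xzo":95}],"mq":[[28,34],{"a":28,"xjn":40}]}
After op 7 (add /j/mv 30): {"j":{"jn":{"emw":50,"gak":33,"jgo":74,"vrx":86},"mv":30,"vk":[51,26],"w":55},"mii":[[61,51,27],[41,79],{"p":70,"q":88,"rsh":2,"xzo":95}],"mq":[[28,34],{"a":28,"xjn":40}]}
After op 8 (remove /mii/0): {"j":{"jn":{"emw":50,"gak":33,"jgo":74,"vrx":86},"mv":30,"vk":[51,26],"w":55},"mii":[[41,79],{"p":70,"q":88,"rsh":2,"xzo":95}],"mq":[[28,34],{"a":28,"xjn":40}]}
After op 9 (add /mq/0/2 56): {"j":{"jn":{"emw":50,"gak":33,"jgo":74,"vrx":86},"mv":30,"vk":[51,26],"w":55},"mii":[[41,79],{"p":70,"q":88,"rsh":2,"xzo":95}],"mq":[[28,34,56],{"a":28,"xjn":40}]}
After op 10 (replace /mq/1 77): {"j":{"jn":{"emw":50,"gak":33,"jgo":74,"vrx":86},"mv":30,"vk":[51,26],"w":55},"mii":[[41,79],{"p":70,"q":88,"rsh":2,"xzo":95}],"mq":[[28,34,56],77]}
After op 11 (remove /j/jn): {"j":{"mv":30,"vk":[51,26],"w":55},"mii":[[41,79],{"p":70,"q":88,"rsh":2,"xzo":95}],"mq":[[28,34,56],77]}
After op 12 (replace /mq/0/1 13): {"j":{"mv":30,"vk":[51,26],"w":55},"mii":[[41,79],{"p":70,"q":88,"rsh":2,"xzo":95}],"mq":[[28,13,56],77]}
After op 13 (replace /mii/0 40): {"j":{"mv":30,"vk":[51,26],"w":55},"mii":[40,{"p":70,"q":88,"rsh":2,"xzo":95}],"mq":[[28,13,56],77]}
After op 14 (remove /mq/0): {"j":{"mv":30,"vk":[51,26],"w":55},"mii":[40,{"p":70,"q":88,"rsh":2,"xzo":95}],"mq":[77]}
After op 15 (replace /mii 70): {"j":{"mv":30,"vk":[51,26],"w":55},"mii":70,"mq":[77]}
After op 16 (remove /mq/0): {"j":{"mv":30,"vk":[51,26],"w":55},"mii":70,"mq":[]}
After op 17 (remove /j/vk/1): {"j":{"mv":30,"vk":[51],"w":55},"mii":70,"mq":[]}
After op 18 (replace /j/mv 49): {"j":{"mv":49,"vk":[51],"w":55},"mii":70,"mq":[]}
After op 19 (replace /j/vk 20): {"j":{"mv":49,"vk":20,"w":55},"mii":70,"mq":[]}
After op 20 (replace /j/vk 22): {"j":{"mv":49,"vk":22,"w":55},"mii":70,"mq":[]}
Size at path /mq: 0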